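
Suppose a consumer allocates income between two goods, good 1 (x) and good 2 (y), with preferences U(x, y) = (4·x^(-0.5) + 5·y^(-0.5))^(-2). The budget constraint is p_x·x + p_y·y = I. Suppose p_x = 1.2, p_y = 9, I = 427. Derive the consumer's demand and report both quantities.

x* = 108.7709, y* = 32.9417

With the ratio pinned down, the budget gives x* = I/(p_x + p_y·(y/x)) and y* = (y/x)·x*.
Numerically y/x = 0.302853, so x* = 427/(1.2 + 9·0.302853) = 108.7709 and y* = 0.302853·108.7709 = 32.9417.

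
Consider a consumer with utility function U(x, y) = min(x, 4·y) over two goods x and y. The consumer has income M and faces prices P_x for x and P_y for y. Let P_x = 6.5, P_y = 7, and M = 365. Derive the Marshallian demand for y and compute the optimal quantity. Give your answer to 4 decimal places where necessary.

y* = 11.0606

With perfect complements, no substitution: consume in ratio x:y = 4:1.
Budget: P_x·x + P_y·(1/4)·x = M, so (4·P_x + P_y)·x = 4·M.
Demand: x*(P_x,P_y,M) = 4·M/(4·P_x + P_y), y* = M/(4·P_x + P_y).
Here 4·6.5 + 7 = 33, giving y* = 11.0606.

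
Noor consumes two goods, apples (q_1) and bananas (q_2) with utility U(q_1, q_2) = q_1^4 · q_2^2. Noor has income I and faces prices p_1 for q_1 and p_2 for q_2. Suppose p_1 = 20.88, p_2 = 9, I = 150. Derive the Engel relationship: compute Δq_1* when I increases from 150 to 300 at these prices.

Δq_1* = 4.7893

Tangency: MRS = 2·q_2/q_1 = p_1/p_2.
So 4·p_2·q_2 = 2·p_1·q_1; combined with the budget, a share 2/3 of income goes to q_1.
Demand: q_1*(p_1,p_2,I) = 2/3·I/p_1 and q_2* = 1/3·I/p_2.
At p_1=20.88, p_2=9, I=150: q_1* = 2/3·150/20.88 = 4.7893.
At I' = 300: q_1* = 9.5785. Change: 9.5785 − 4.7893 = 4.7893.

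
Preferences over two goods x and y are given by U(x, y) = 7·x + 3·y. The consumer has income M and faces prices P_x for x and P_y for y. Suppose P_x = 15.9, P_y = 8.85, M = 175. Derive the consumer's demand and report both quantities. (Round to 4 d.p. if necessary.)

x* = 11.0063, y* = 0

Perfect substitutes: compare marginal utility per dollar. 7/P_x vs 3/P_y → 0.4403 vs 0.339.
x gives more utility per dollar, so spend all income on x: x* = M/P_x, y* = 0.
Numerically: x* = 11.0063, y* = 0.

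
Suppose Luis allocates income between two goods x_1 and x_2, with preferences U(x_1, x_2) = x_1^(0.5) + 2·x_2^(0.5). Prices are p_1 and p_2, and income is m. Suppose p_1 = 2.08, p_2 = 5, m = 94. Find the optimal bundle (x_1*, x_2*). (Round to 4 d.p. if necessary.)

x_1* = 16.9641, x_2* = 11.7429

Numerically x_2/x_1 = 0.692224, so x_1* = 94/(2.08 + 5·0.692224) = 16.9641 and x_2* = 0.692224·16.9641 = 11.7429.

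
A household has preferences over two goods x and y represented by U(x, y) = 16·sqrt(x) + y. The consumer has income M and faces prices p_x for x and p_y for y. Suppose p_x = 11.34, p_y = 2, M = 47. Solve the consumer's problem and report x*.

x* = 1.9907

Utility is quasi-linear in y; the FOC for x is 8/√x = p_x/p_y.
Thus x* = (8·p_y/p_x)² — independent of M — with the rest of income spent on y.
Plugging in: x* = (8·2/11.34)² = 1.9907.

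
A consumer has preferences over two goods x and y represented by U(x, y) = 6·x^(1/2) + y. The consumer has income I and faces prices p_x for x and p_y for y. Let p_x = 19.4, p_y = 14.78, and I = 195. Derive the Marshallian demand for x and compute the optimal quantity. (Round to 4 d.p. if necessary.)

x* = 5.2238

Utility is quasi-linear in y; the FOC for x is 3/√x = p_x/p_y.
Solve: √x = 3·p_y/p_x, so x*(p_x,p_y) = (3·p_y/p_x)², and y* = (I − p_x·x*)/p_y.
Plugging in: x* = (3·14.78/19.4)² = 5.2238.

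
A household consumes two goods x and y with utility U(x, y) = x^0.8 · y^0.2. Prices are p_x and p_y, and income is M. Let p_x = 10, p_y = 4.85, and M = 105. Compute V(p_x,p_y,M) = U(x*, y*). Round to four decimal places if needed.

V = 7.3573

The MRS is 4·y/x. Set MRS = p_x/p_y.
Rearranging, p_y·y = (1/4)·p_x·x. Substituting into the budget gives p_x·x·(1 + (1/4)) = M.
Demand: x*(p_x,p_y,M) = 0.8·M/p_x and y* = 0.2·M/p_y.
At p_x=10, p_y=4.85, M=105: x* = 0.8·105/10 = 8.4, y* = 4.3299.
Utility at the optimum: U(8.4, 4.3299) = 7.3573.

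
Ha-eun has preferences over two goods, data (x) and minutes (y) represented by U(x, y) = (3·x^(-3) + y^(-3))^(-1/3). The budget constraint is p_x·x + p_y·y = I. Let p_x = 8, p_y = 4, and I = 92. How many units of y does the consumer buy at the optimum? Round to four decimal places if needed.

y* = 7.1576

MU_x ∝ 3·x^(-4), MU_y ∝ y^(-4), so MRS = 3·(y/x)^(4) = p_x/p_y.
Hence y/x = ((1/3)·p_x/p_y)^(1/(4)), i.e. raised to the 0.25 power.
With the ratio pinned down, the budget gives x* = I/(p_x + p_y·(y/x)) and y* = (y/x)·x*.
Numerically y/x = 0.903602, so x* = 92/(8 + 4·0.903602) = 7.9212 and y* = 0.903602·7.9212 = 7.1576.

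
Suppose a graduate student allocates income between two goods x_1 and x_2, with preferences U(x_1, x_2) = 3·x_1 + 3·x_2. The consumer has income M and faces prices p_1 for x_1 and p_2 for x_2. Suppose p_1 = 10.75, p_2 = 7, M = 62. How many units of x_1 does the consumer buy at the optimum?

x_1* = 0

x_2 gives more utility per dollar, so spend all income on x_2: x_2* = M/p_2, x_1* = 0.
Numerically: x_1* = 0, x_2* = 8.8571.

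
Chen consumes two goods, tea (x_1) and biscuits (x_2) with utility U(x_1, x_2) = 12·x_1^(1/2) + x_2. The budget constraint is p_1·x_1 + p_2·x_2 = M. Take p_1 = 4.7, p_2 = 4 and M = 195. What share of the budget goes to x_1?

share on x_1 = 0.6285

Utility is quasi-linear in x_2; the FOC for x_1 is 6/√x_1 = p_1/p_2.
Thus x_1* = (6·p_2/p_1)² — independent of M — with the rest of income spent on x_2.
Plugging in: x_1* = (6·4/4.7)² = 26.0751, x_2* = 18.1117.
Expenditure on x_1: 4.7·26.0751 = 122.5532; share = 0.6285.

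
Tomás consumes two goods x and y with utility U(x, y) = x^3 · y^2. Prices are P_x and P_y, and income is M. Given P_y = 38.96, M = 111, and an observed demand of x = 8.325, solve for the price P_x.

The MRS is (3/2)·y/x. Set MRS = P_x/P_y.
Rearranging, P_y·y = (2/3)·P_x·x. Substituting into the budget gives P_x·x·(1 + (2/3)) = M.
Demand: x*(P_x,P_y,M) = 0.6·M/P_x and y* = 0.4·M/P_y.
Set x* = 8.325 in the demand function and solve for P_x: P_x = 8.

P_x = 8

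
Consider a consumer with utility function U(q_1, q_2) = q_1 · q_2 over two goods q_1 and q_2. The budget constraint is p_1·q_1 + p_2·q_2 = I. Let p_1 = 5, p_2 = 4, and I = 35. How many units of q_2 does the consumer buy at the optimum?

q_2* = 4.375

MU_q_1/MU_q_2 = (q_2)/(q_1); tangency sets this equal to p_1/p_2.
Rearranging, p_2·q_2 = p_1·q_1. Substituting into the budget gives p_1·q_1·(1 + 1) = I.
Demand: q_1*(p_1,p_2,I) = 0.5·I/p_1 and q_2* = 0.5·I/p_2.
At p_1=5, p_2=4, I=35: q_2* = 0.5·35/4 = 4.375.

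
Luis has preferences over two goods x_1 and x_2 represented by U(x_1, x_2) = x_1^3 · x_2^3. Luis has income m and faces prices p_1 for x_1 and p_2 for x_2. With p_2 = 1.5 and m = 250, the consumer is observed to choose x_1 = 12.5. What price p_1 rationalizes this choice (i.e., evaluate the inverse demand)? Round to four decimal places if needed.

p_1 = 10

Tangency: MRS = x_2/x_1 = p_1/p_2.
So 3·p_2·x_2 = 3·p_1·x_1; combined with the budget, a share 0.5 of income goes to x_1.
Demand: x_1*(p_1,p_2,m) = 0.5·m/p_1 and x_2* = 0.5·m/p_2.
Set x_1* = 12.5 in the demand function and solve for p_1: p_1 = 10.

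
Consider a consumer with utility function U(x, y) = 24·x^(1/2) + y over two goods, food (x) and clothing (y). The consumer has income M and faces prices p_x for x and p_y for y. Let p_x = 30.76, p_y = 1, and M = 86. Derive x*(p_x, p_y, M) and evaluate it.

Set MRS = p_x/p_y: 12·x^(−1/2) = p_x/p_y.
Solve: √x = 12·p_y/p_x, so x*(p_x,p_y) = (12·p_y/p_x)², and y* = (M − p_x·x*)/p_y.
Plugging in: x* = (12·1/30.76)² = 0.1522.

x* = 0.1522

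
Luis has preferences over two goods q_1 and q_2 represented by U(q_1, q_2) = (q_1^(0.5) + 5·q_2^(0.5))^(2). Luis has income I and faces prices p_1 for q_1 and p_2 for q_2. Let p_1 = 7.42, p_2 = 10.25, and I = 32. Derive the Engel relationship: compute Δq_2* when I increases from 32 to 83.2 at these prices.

Δq_2* = 4.7336

From the CES first-order condition, (1/5)·(q_2/q_1)^(0.5) = p_1/p_2.
Solve for the ratio: q_2/q_1 = [5·p_1/p_2]^(2).
Substitute q_2 = (q_2/q_1)·q_1 into the budget: q_1* = I/(p_1 + p_2·(q_2/q_1)).
Numerically q_2/q_1 = 13.100869, so q_1* = 32/(7.42 + 10.25·13.100869) = 0.2258 and q_2* = 13.100869·0.2258 = 2.9585.
At I' = 83.2: q_2* = 7.692. Change: 7.692 − 2.9585 = 4.7336.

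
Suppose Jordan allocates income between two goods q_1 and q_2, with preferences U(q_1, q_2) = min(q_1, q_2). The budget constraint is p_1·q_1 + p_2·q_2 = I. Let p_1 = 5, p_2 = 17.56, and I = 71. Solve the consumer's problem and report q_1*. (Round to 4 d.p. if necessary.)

q_1* = 3.1472

Here 5 + 17.56 = 22.56, giving q_1* = 3.1472.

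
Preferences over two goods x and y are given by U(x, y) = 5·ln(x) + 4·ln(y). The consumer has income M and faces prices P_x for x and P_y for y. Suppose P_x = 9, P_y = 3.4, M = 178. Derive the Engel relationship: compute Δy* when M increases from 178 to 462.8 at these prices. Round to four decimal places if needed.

Δy* = 37.2288

MU_x/MU_y = (5·y)/(4·x); tangency sets this equal to P_x/P_y.
Rearranging, P_y·y = (4/5)·P_x·x. Substituting into the budget gives P_x·x·(1 + (4/5)) = M.
Demand: x*(P_x,P_y,M) = 5/9·M/P_x and y* = 4/9·M/P_y.
At P_x=9, P_y=3.4, M=178: y* = 4/9·178/3.4 = 23.268.
At M' = 462.8: y* = 60.4967. Change: 60.4967 − 23.268 = 37.2288.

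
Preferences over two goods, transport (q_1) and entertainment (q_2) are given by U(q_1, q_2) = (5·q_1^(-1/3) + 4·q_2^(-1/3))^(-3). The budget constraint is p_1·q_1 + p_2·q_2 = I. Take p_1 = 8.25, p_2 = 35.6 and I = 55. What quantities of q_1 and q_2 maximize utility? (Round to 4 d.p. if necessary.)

q_1* = 3.0041, q_2* = 0.8488

MU_q_1 ∝ 5·q_1^(-4/3), MU_q_2 ∝ 4·q_2^(-4/3), so MRS = (5/4)·(q_2/q_1)^(4/3) = p_1/p_2.
Solve for the ratio: q_2/q_1 = [(4/5)·p_1/p_2]^(0.75).
With the ratio pinned down, the budget gives q_1* = I/(p_1 + p_2·(q_2/q_1)) and q_2* = (q_2/q_1)·q_1*.
Numerically q_2/q_1 = 0.282534, so q_1* = 55/(8.25 + 35.6·0.282534) = 3.0041 and q_2* = 0.282534·3.0041 = 0.8488.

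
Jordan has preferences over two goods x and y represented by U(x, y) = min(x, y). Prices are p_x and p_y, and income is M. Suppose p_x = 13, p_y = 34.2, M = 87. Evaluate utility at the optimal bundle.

Leontief preferences: the optimum is at the kink where x/1 = y/1, i.e. y = x.
Budget: p_x·x + p_y·x = M, so (p_x + p_y)·x = M.
Demand: x*(p_x,p_y,M) = M/(p_x + p_y), y* = M/(p_x + p_y).
Here 13 + 34.2 = 47.2, giving x* = 1.8432 and y* = 1.8432.
Utility at the optimum: U(1.8432, 1.8432) = 1.8432.

V = 1.8432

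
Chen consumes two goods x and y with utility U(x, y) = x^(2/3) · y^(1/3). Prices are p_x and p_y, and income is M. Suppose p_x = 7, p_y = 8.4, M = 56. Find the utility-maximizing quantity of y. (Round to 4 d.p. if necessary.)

The MRS is 2·y/x. Set MRS = p_x/p_y.
So 2/3·p_y·y = 1/3·p_x·x; combined with the budget, a share 2/3 of income goes to x.
Demand: x*(p_x,p_y,M) = 2/3·M/p_x and y* = 1/3·M/p_y.
At p_x=7, p_y=8.4, M=56: y* = 1/3·56/8.4 = 2.2222.

y* = 2.2222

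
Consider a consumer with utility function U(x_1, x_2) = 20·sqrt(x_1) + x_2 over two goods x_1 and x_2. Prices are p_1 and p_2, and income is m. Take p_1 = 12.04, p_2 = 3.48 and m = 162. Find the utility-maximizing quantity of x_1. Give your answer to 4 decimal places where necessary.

Utility is quasi-linear in x_2; the FOC for x_1 is 10/√x_1 = p_1/p_2.
Thus x_1* = (10·p_2/p_1)² — independent of m — with the rest of income spent on x_2.
Plugging in: x_1* = (10·3.48/12.04)² = 8.3542.

x_1* = 8.3542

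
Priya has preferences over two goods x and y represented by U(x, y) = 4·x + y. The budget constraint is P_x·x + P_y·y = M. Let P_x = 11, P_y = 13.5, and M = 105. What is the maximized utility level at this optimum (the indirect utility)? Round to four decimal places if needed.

V = 38.1818

x gives more utility per dollar, so spend all income on x: x* = M/P_x, y* = 0.
Numerically: x* = 9.5455, y* = 0.
Utility at the optimum: U(9.5455, 0) = 38.1818.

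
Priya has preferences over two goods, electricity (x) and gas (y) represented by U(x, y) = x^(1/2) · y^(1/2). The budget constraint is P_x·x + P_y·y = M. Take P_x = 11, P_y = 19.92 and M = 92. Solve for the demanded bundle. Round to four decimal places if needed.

Tangency: MRS = y/x = P_x/P_y.
So 0.5·P_y·y = 0.5·P_x·x; combined with the budget, a share 0.5 of income goes to x.
Demand: x*(P_x,P_y,M) = 0.5·M/P_x and y* = 0.5·M/P_y.
At P_x=11, P_y=19.92, M=92: x* = 0.5·92/11 = 4.1818, y* = 2.3092.

x* = 4.1818, y* = 2.3092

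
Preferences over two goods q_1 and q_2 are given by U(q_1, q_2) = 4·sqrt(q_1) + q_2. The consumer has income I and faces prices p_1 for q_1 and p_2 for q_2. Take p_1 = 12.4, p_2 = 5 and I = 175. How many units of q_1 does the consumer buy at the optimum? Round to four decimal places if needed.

q_1* = 0.6504

Utility is quasi-linear in q_2; the FOC for q_1 is 2/√q_1 = p_1/p_2.
Solve: √q_1 = 2·p_2/p_1, so q_1*(p_1,p_2) = (2·p_2/p_1)², and q_2* = (I − p_1·q_1*)/p_2.
Plugging in: q_1* = (2·5/12.4)² = 0.6504.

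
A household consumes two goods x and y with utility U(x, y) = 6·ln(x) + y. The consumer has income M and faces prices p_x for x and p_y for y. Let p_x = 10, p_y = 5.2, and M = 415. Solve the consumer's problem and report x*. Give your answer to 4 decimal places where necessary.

x* = 3.12

Set MRS = p_x/p_y: (6/x)/1 = p_x/p_y.
So x*(p_x,p_y) = 6·p_y/p_x, independent of income; and y* = (M − 6·p_y)/p_y.
At the given prices: x* = 6·5.2/10 = 3.12.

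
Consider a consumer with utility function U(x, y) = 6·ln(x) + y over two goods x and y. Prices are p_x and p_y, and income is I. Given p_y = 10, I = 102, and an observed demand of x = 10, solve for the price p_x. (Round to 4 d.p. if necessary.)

Set MRS = p_x/p_y: (6/x)/1 = p_x/p_y.
So x*(p_x,p_y) = 6·p_y/p_x, independent of income; and y* = (I − 6·p_y)/p_y.
Set x* = 10 in the demand function and solve for p_x: p_x = 6.

p_x = 6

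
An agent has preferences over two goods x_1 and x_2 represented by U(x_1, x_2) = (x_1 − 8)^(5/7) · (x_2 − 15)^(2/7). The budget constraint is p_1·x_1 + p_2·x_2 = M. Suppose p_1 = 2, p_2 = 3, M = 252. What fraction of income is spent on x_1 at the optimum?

This is Cobb-Douglas in (x_1−8, x_2−15): tangency gives 5/7·p_2·(x_2−15) = 2/7·p_1·(x_1−8).
Substituting into the budget: x_1* = 8 + 5/7·(M − 8·p_1 − 15·p_2)/p_1, and x_2* = 15 + 2/7·(…)/p_2.
Discretionary income = 252 − 8·2 − 15·3 = 191; x_1* = 8 + 5/7·191/2 = 76.2143; x_2* = 15 + 2/7·191/3 = 33.1905.
Expenditure on x_1: 2·76.2143 = 152.4286; share = 0.6049.

share on x_1 = 0.6049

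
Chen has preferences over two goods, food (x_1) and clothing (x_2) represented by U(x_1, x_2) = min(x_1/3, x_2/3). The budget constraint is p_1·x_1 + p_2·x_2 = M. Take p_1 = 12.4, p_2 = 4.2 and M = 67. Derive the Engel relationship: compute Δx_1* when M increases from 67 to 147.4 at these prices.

Demand: x_1*(p_1,p_2,M) = 3·M/(3·p_1 + 3·p_2), x_2* = 3·M/(3·p_1 + 3·p_2).
Here 3·12.4 + 3·4.2 = 49.8, giving x_1* = 4.0361.
At M' = 147.4: x_1* = 8.8795. Change: 8.8795 − 4.0361 = 4.8434.

Δx_1* = 4.8434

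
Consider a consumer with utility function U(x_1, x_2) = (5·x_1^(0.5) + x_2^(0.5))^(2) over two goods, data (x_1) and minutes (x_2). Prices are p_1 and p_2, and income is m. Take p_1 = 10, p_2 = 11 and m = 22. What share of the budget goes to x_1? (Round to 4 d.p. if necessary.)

From the CES first-order condition, 5·(x_2/x_1)^(0.5) = p_1/p_2.
Solve for the ratio: x_2/x_1 = [(1/5)·p_1/p_2]^(2).
With the ratio pinned down, the budget gives x_1* = m/(p_1 + p_2·(x_2/x_1)) and x_2* = (x_2/x_1)·x_1*.
Numerically x_2/x_1 = 0.033058, so x_1* = 22/(10 + 11·0.033058) = 2.1228 and x_2* = 0.033058·2.1228 = 0.0702.
Expenditure on x_1: 10·2.1228 = 21.2281; share = 0.9649.

share on x_1 = 0.9649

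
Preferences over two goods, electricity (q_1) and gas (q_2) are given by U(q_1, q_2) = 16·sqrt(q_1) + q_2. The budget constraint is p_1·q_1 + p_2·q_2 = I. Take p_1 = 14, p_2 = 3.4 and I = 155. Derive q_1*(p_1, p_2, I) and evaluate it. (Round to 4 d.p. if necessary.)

Set MRS = p_1/p_2: 8·q_1^(−1/2) = p_1/p_2.
Thus q_1* = (8·p_2/p_1)² — independent of I — with the rest of income spent on q_2.
Plugging in: q_1* = (8·3.4/14)² = 3.7747.

q_1* = 3.7747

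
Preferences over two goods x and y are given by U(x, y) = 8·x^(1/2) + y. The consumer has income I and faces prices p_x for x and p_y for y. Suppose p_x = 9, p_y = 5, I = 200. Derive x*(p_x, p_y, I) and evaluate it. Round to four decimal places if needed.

Utility is quasi-linear in y; the FOC for x is 4/√x = p_x/p_y.
Solve: √x = 4·p_y/p_x, so x*(p_x,p_y) = (4·p_y/p_x)², and y* = (I − p_x·x*)/p_y.
Plugging in: x* = (4·5/9)² = 4.9383.

x* = 4.9383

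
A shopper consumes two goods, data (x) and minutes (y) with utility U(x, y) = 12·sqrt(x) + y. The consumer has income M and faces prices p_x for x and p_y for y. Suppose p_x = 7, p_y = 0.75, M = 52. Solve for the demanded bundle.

x* = 0.4133, y* = 65.4762

Utility is quasi-linear in y; the FOC for x is 6/√x = p_x/p_y.
Solve: √x = 6·p_y/p_x, so x*(p_x,p_y) = (6·p_y/p_x)², and y* = (M − p_x·x*)/p_y.
Plugging in: x* = (6·0.75/7)² = 0.4133, y* = 65.4762.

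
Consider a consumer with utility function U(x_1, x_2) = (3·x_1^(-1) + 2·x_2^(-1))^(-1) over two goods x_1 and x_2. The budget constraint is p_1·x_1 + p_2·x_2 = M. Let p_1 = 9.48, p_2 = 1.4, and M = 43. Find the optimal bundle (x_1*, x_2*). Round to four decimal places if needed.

Numerically x_2/x_1 = 2.124685, so x_1* = 43/(9.48 + 1.4·2.124685) = 3.4526 and x_2* = 2.124685·3.4526 = 7.3356.

x_1* = 3.4526, x_2* = 7.3356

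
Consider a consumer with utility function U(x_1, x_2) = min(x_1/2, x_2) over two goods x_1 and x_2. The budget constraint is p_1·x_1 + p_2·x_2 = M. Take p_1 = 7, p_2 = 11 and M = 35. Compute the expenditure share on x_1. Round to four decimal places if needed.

Leontief preferences: the optimum is at the kink where x_1/2 = x_2/1, i.e. x_2 = (1/2)·x_1.
Budget: p_1·x_1 + p_2·(1/2)·x_1 = M, so (2·p_1 + p_2)·x_1 = 2·M.
Demand: x_1*(p_1,p_2,M) = 2·M/(2·p_1 + p_2), x_2* = M/(2·p_1 + p_2).
Here 2·7 + 11 = 25, giving x_1* = 2.8 and x_2* = 1.4.
Expenditure on x_1: 7·2.8 = 19.6; share = 0.56.

share on x_1 = 0.56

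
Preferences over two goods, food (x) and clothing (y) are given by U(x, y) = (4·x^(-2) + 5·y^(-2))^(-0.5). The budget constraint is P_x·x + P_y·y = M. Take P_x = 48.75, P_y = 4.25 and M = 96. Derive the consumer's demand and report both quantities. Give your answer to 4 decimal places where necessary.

x* = 1.6251, y* = 3.9479

With the ratio pinned down, the budget gives x* = M/(P_x + P_y·(y/x)) and y* = (y/x)·x*.
Numerically y/x = 2.429397, so x* = 96/(48.75 + 4.25·2.429397) = 1.6251 and y* = 2.429397·1.6251 = 3.9479.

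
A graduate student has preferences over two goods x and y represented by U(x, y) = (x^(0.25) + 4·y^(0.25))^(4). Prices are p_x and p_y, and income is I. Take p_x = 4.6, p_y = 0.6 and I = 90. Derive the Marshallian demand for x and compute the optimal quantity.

MRS = MU_x/MU_y = (1/4)·(y/x)^(0.75). Set equal to p_x/p_y.
Solve for the ratio: y/x = [4·p_x/p_y]^(4/3).
With the ratio pinned down, the budget gives x* = I/(p_x + p_y·(y/x)) and y* = (y/x)·x*.
Numerically y/x = 95.989139, so x* = 90/(4.6 + 0.6·95.989139) = 1.4471.

x* = 1.4471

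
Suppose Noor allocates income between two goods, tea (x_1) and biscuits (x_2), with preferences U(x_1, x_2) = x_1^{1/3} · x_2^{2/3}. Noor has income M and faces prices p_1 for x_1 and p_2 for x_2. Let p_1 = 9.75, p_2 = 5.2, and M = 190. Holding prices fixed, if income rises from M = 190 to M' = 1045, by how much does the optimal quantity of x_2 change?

Demand: x_1*(p_1,p_2,M) = 1/3·M/p_1 and x_2* = 2/3·M/p_2.
At p_1=9.75, p_2=5.2, M=190: x_2* = 2/3·190/5.2 = 24.359.
At M' = 1045: x_2* = 133.9744. Change: 133.9744 − 24.359 = 109.6154.

Δx_2* = 109.6154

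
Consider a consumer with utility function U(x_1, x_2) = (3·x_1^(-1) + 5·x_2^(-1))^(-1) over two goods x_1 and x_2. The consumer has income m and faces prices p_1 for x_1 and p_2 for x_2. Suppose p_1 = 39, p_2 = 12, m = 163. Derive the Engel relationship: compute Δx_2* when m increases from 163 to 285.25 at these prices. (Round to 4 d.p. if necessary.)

Δx_2* = 4.2511

From the CES first-order condition, (3/5)·(x_2/x_1)^(2) = p_1/p_2.
Hence x_2/x_1 = ((5/3)·p_1/p_2)^(1/(2)), i.e. raised to the 0.5 power.
Substitute x_2 = (x_2/x_1)·x_1 into the budget: x_1* = m/(p_1 + p_2·(x_2/x_1)).
Numerically x_2/x_1 = 2.327373, so x_1* = 163/(39 + 12·2.327373) = 2.4354 and x_2* = 2.327373·2.4354 = 5.6682.
At m' = 285.25: x_2* = 9.9193. Change: 9.9193 − 5.6682 = 4.2511.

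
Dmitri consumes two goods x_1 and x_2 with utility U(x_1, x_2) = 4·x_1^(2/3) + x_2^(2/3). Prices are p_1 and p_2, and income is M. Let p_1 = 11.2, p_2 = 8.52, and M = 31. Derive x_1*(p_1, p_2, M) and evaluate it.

x_1* = 2.6951

From the CES first-order condition, 4·(x_2/x_1)^(1/3) = p_1/p_2.
Solve for the ratio: x_2/x_1 = [(1/4)·p_1/p_2]^(3).
Substitute x_2 = (x_2/x_1)·x_1 into the budget: x_1* = M/(p_1 + p_2·(x_2/x_1)).
Numerically x_2/x_1 = 0.035494, so x_1* = 31/(11.2 + 8.52·0.035494) = 2.6951.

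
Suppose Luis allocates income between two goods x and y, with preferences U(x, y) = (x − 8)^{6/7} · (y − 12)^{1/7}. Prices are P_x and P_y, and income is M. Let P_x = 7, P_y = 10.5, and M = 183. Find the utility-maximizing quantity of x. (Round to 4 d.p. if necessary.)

Substituting into the budget: x* = 8 + 6/7·(M − 8·P_x − 12·P_y)/P_x, and y* = 12 + 1/7·(…)/P_y.
Discretionary income = 183 − 8·7 − 12·10.5 = 1; x* = 8 + 6/7·1/7 = 8.1224.

x* = 8.1224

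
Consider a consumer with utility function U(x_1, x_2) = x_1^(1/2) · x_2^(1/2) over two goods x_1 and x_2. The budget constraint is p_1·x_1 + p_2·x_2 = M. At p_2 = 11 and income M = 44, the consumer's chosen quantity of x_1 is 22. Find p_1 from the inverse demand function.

Tangency: MRS = x_2/x_1 = p_1/p_2.
Rearranging, p_2·x_2 = p_1·x_1. Substituting into the budget gives p_1·x_1·(1 + 1) = M.
Demand: x_1*(p_1,p_2,M) = 0.5·M/p_1 and x_2* = 0.5·M/p_2.
Set x_1* = 22 in the demand function and solve for p_1: p_1 = 1.

p_1 = 1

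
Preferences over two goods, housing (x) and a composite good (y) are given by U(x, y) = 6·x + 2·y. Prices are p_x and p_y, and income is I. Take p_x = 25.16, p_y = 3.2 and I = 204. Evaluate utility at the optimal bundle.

V = 127.5

Perfect substitutes: compare marginal utility per dollar. 6/p_x vs 2/p_y → 0.2385 vs 0.625.
y gives more utility per dollar, so spend all income on y: y* = I/p_y, x* = 0.
Numerically: x* = 0, y* = 63.75.
Utility at the optimum: U(0, 63.75) = 127.5.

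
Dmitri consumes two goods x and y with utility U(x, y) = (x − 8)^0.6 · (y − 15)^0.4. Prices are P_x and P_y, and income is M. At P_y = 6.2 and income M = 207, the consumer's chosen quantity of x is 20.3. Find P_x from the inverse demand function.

P_x = 4

Let x' = x−8, y' = y−15. MRS = (3/2)·y'/x' = P_x/P_y.
Substituting into the budget: x* = 8 + 0.6·(M − 8·P_x − 15·P_y)/P_x, and y* = 15 + 0.4·(…)/P_y.
Set x* = 20.3 in the demand function and solve for P_x: P_x = 4.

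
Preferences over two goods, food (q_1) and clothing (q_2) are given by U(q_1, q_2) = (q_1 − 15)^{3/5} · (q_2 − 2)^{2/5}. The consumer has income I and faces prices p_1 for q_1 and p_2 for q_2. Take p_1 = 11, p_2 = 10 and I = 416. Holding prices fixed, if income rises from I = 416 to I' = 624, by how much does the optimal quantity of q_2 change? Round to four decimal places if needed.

After buying the subsistence bundle (15, 2), a share 0.6 of the remaining income goes to q_1: q_1* = 15 + 0.6·(I − 15p_1 − 2p_2)/p_1.
Discretionary income = 416 − 15·11 − 2·10 = 231; q_2* = 2 + 0.4·231/10 = 11.24.
At I' = 624: q_2* = 19.56. Change: 19.56 − 11.24 = 8.32.

Δq_2* = 8.32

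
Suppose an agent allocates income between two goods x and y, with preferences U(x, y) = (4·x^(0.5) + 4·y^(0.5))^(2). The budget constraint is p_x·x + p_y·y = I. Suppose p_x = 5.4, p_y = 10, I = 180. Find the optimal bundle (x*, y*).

x* = 21.645, y* = 6.3117

MU_x ∝ 4·x^(-0.5), MU_y ∝ 4·y^(-0.5), so MRS = (y/x)^(0.5) = p_x/p_y.
Hence y/x = (p_x/p_y)^(1/(0.5)), i.e. raised to the 2 power.
Substitute y = (y/x)·x into the budget: x* = I/(p_x + p_y·(y/x)).
Numerically y/x = 0.2916, so x* = 180/(5.4 + 10·0.2916) = 21.645 and y* = 0.2916·21.645 = 6.3117.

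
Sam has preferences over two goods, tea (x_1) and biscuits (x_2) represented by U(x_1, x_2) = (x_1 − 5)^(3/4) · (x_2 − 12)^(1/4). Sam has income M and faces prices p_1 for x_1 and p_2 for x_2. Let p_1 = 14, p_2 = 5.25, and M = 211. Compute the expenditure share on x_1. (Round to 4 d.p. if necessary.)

Let x_1' = x_1−5, x_2' = x_2−12. MRS = 3·x_2'/x_1' = p_1/p_2.
Substituting into the budget: x_1* = 5 + 0.75·(M − 5·p_1 − 12·p_2)/p_1, and x_2* = 12 + 0.25·(…)/p_2.
Discretionary income = 211 − 5·14 − 12·5.25 = 78; x_1* = 5 + 0.75·78/14 = 9.1786; x_2* = 12 + 0.25·78/5.25 = 15.7143.
Expenditure on x_1: 14·9.1786 = 128.5; share = 0.609.

share on x_1 = 0.609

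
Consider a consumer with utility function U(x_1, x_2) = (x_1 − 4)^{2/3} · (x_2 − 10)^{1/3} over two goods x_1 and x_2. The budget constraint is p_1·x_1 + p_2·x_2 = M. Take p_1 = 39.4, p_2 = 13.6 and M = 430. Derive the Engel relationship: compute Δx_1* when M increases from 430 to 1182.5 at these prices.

Let x_1' = x_1−4, x_2' = x_2−10. MRS = 2·x_2'/x_1' = p_1/p_2.
After buying the subsistence bundle (4, 10), a share 2/3 of the remaining income goes to x_1: x_1* = 4 + 2/3·(M − 4p_1 − 10p_2)/p_1.
Discretionary income = 430 − 4·39.4 − 10·13.6 = 136.4; x_1* = 4 + 2/3·136.4/39.4 = 6.308.
At M' = 1182.5: x_1* = 19.0406. Change: 19.0406 − 6.308 = 12.7327.

Δx_1* = 12.7327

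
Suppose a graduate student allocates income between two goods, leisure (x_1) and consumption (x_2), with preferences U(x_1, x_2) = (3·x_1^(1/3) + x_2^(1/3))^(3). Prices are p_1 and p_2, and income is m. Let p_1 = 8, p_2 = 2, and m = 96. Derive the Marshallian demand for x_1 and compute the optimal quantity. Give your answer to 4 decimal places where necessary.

x_1* = 8.6649

MU_x_1 ∝ 3·x_1^(-2/3), MU_x_2 ∝ x_2^(-2/3), so MRS = 3·(x_2/x_1)^(2/3) = p_1/p_2.
Hence x_2/x_1 = ((1/3)·p_1/p_2)^(1/(2/3)), i.e. raised to the 1.5 power.
Substitute x_2 = (x_2/x_1)·x_1 into the budget: x_1* = m/(p_1 + p_2·(x_2/x_1)).
Numerically x_2/x_1 = 1.539601, so x_1* = 96/(8 + 2·1.539601) = 8.6649.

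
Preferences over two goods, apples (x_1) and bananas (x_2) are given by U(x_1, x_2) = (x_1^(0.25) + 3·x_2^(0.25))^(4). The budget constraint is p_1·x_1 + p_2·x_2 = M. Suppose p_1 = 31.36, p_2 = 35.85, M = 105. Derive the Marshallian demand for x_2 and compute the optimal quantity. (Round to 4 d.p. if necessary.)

From the CES first-order condition, (1/3)·(x_2/x_1)^(0.75) = p_1/p_2.
Hence x_2/x_1 = (3·p_1/p_2)^(1/(0.75)), i.e. raised to the 4/3 power.
With the ratio pinned down, the budget gives x_1* = M/(p_1 + p_2·(x_2/x_1)) and x_2* = (x_2/x_1)·x_1*.
Numerically x_2/x_1 = 3.619741, so x_1* = 105/(31.36 + 35.85·3.619741) = 0.6517 and x_2* = 3.619741·0.6517 = 2.3588.

x_2* = 2.3588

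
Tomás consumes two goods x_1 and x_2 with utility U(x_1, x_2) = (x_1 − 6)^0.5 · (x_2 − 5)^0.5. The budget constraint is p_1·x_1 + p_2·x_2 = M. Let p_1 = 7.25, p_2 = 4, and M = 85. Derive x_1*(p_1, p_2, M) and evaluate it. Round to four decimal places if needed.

x_1* = 7.4828

This is Cobb-Douglas in (x_1−6, x_2−5): tangency gives 0.5·p_2·(x_2−5) = 0.5·p_1·(x_1−6).
Substituting into the budget: x_1* = 6 + 0.5·(M − 6·p_1 − 5·p_2)/p_1, and x_2* = 5 + 0.5·(…)/p_2.
Discretionary income = 85 − 6·7.25 − 5·4 = 21.5; x_1* = 6 + 0.5·21.5/7.25 = 7.4828.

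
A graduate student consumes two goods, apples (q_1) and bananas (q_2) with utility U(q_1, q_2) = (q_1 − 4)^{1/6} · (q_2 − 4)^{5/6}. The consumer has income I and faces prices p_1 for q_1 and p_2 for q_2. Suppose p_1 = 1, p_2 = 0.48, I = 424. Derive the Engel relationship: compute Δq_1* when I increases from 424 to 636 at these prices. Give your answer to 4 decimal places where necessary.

Δq_1* = 35.3333

This is Cobb-Douglas in (q_1−4, q_2−4): tangency gives 1/6·p_2·(q_2−4) = 5/6·p_1·(q_1−4).
After buying the subsistence bundle (4, 4), a share 1/6 of the remaining income goes to q_1: q_1* = 4 + 1/6·(I − 4p_1 − 4p_2)/p_1.
Discretionary income = 424 − 4·1 − 4·0.48 = 418.08; q_1* = 4 + 1/6·418.08/1 = 73.68.
At I' = 636: q_1* = 109.0133. Change: 109.0133 − 73.68 = 35.3333.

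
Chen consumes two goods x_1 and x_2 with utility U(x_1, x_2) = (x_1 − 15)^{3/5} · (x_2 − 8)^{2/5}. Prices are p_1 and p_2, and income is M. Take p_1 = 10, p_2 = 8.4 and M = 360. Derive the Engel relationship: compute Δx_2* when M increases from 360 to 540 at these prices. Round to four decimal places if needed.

Δx_2* = 8.5714

MRS = (3/2)·(x_2−8)/(x_1−15). Tangency with p_1/p_2 gives x_2−8 = (2/3)·(p_1/p_2)·(x_1−15).
After buying the subsistence bundle (15, 8), a share 0.6 of the remaining income goes to x_1: x_1* = 15 + 0.6·(M − 15p_1 − 8p_2)/p_1.
Discretionary income = 360 − 15·10 − 8·8.4 = 142.8; x_2* = 8 + 0.4·142.8/8.4 = 14.8.
At M' = 540: x_2* = 23.3714. Change: 23.3714 − 14.8 = 8.5714.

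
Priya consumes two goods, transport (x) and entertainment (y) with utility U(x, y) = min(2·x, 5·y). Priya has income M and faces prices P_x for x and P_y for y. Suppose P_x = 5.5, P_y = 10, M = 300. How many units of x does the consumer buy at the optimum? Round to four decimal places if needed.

x* = 31.5789

With perfect complements, no substitution: consume in ratio x:y = 5:2.
Budget: P_x·x + P_y·(2/5)·x = M, so (5·P_x + 2·P_y)·x = 5·M.
Demand: x*(P_x,P_y,M) = 5·M/(5·P_x + 2·P_y), y* = 2·M/(5·P_x + 2·P_y).
Here 5·5.5 + 2·10 = 47.5, giving x* = 31.5789.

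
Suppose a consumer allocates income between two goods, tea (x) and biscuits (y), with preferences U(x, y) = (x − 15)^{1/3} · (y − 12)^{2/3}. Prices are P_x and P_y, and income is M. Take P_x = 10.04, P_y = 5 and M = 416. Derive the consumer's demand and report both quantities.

x* = 21.8194, y* = 39.3867

This is Cobb-Douglas in (x−15, y−12): tangency gives 1/3·P_y·(y−12) = 2/3·P_x·(x−15).
After buying the subsistence bundle (15, 12), a share 1/3 of the remaining income goes to x: x* = 15 + 1/3·(M − 15P_x − 12P_y)/P_x.
Discretionary income = 416 − 15·10.04 − 12·5 = 205.4; x* = 15 + 1/3·205.4/10.04 = 21.8194; y* = 12 + 2/3·205.4/5 = 39.3867.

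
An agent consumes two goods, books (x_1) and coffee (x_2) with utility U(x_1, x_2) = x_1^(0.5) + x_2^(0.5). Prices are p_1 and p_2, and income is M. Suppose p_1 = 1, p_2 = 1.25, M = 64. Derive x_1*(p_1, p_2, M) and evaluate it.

x_1* = 35.5556

MRS = MU_x_1/MU_x_2 = (x_2/x_1)^(0.5). Set equal to p_1/p_2.
Solve for the ratio: x_2/x_1 = [p_1/p_2]^(2).
Substitute x_2 = (x_2/x_1)·x_1 into the budget: x_1* = M/(p_1 + p_2·(x_2/x_1)).
Numerically x_2/x_1 = 0.64, so x_1* = 64/(1 + 1.25·0.64) = 35.5556.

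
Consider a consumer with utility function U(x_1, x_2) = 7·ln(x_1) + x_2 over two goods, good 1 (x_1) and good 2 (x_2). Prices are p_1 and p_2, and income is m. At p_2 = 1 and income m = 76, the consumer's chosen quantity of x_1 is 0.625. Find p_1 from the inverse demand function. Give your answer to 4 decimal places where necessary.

Set MRS = p_1/p_2: (7/x_1)/1 = p_1/p_2.
So x_1*(p_1,p_2) = 7·p_2/p_1, independent of income; and x_2* = (m − 7·p_2)/p_2.
Set x_1* = 0.625 in the demand function and solve for p_1: p_1 = 11.2.

p_1 = 11.2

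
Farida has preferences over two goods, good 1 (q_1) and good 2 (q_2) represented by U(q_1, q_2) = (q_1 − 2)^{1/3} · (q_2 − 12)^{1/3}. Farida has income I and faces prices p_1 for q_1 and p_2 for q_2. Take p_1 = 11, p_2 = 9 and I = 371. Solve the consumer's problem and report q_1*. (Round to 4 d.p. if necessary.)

q_1* = 12.9545

MRS = (q_2−12)/(q_1−2). Tangency with p_1/p_2 gives q_2−12 = (p_1/p_2)·(q_1−2).
Substituting into the budget: q_1* = 2 + 0.5·(I − 2·p_1 − 12·p_2)/p_1, and q_2* = 12 + 0.5·(…)/p_2.
Discretionary income = 371 − 2·11 − 12·9 = 241; q_1* = 2 + 0.5·241/11 = 12.9545.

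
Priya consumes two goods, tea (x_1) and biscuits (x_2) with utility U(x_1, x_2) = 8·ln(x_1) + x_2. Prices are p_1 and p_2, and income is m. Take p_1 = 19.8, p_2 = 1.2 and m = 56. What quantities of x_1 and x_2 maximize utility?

x_1* = 0.4848, x_2* = 38.6667

MU_x_1 = 8/x_1, MU_x_2 = 1. Tangency: 8/x_1 = p_1/p_2.
So x_1*(p_1,p_2) = 8·p_2/p_1, independent of income; and x_2* = (m − 8·p_2)/p_2.
At the given prices: x_1* = 8·1.2/19.8 = 0.4848, and x_2* = 38.6667.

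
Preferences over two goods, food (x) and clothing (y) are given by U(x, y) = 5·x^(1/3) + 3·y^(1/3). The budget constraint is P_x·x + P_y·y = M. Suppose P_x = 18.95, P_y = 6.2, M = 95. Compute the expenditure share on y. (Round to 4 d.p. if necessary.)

share on y = 0.4483

MU_x ∝ 5·x^(-2/3), MU_y ∝ 3·y^(-2/3), so MRS = (5/3)·(y/x)^(2/3) = P_x/P_y.
Hence y/x = ((3/5)·P_x/P_y)^(1/(2/3)), i.e. raised to the 1.5 power.
Substitute y = (y/x)·x into the budget: x* = M/(P_x + P_y·(y/x)).
Numerically y/x = 2.483437, so x* = 95/(18.95 + 6.2·2.483437) = 2.7659 and y* = 2.483437·2.7659 = 6.8689.
Expenditure on y: 6.2·6.8689 = 42.5869; share = 0.4483.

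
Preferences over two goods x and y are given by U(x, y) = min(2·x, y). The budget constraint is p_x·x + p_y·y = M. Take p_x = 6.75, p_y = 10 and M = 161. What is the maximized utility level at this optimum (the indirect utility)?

V = 12.0374

Leontief preferences: the optimum is at the kink where x/1 = y/2, i.e. y = 2·x.
Budget: p_x·x + p_y·2·x = M, so (p_x + 2·p_y)·x = M.
Demand: x*(p_x,p_y,M) = M/(p_x + 2·p_y), y* = 2·M/(p_x + 2·p_y).
Here 6.75 + 2·10 = 26.75, giving x* = 6.0187 and y* = 12.0374.
Utility at the optimum: U(6.0187, 12.0374) = 12.0374.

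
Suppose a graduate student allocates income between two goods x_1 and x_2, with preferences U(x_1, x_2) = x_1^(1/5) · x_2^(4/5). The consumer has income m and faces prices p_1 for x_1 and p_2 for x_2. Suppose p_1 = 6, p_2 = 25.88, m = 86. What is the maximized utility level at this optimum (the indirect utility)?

V = 2.6988

Tangency: MRS = (1/4)·x_2/x_1 = p_1/p_2.
So 0.2·p_2·x_2 = 0.8·p_1·x_1; combined with the budget, a share 0.2 of income goes to x_1.
Demand: x_1*(p_1,p_2,m) = 0.2·m/p_1 and x_2* = 0.8·m/p_2.
At p_1=6, p_2=25.88, m=86: x_1* = 0.2·86/6 = 2.8667, x_2* = 2.6584.
Utility at the optimum: U(2.8667, 2.6584) = 2.6988.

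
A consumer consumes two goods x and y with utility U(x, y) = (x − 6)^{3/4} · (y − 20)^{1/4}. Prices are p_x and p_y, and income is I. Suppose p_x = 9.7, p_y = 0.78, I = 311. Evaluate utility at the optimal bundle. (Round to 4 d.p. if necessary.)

After buying the subsistence bundle (6, 20), a share 0.75 of the remaining income goes to x: x* = 6 + 0.75·(I − 6p_x − 20p_y)/p_x.
Discretionary income = 311 − 6·9.7 − 20·0.78 = 237.2; x* = 6 + 0.75·237.2/9.7 = 24.3402; y* = 20 + 0.25·237.2/0.78 = 96.0256.
Utility at the optimum: U(24.3402, 96.0256) = 26.1694.

V = 26.1694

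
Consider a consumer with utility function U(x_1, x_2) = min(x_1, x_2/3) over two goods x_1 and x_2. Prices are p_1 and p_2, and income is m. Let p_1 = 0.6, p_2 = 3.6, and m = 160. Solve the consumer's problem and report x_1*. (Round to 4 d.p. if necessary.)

x_1* = 14.0351

Demand: x_1*(p_1,p_2,m) = m/(p_1 + 3·p_2), x_2* = 3·m/(p_1 + 3·p_2).
Here 0.6 + 3·3.6 = 11.4, giving x_1* = 14.0351.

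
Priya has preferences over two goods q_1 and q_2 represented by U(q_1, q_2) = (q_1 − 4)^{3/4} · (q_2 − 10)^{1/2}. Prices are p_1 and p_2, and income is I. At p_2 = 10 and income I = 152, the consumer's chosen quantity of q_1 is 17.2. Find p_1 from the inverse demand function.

This is Cobb-Douglas in (q_1−4, q_2−10): tangency gives 0.75·p_2·(q_2−10) = 0.5·p_1·(q_1−4).
After buying the subsistence bundle (4, 10), a share 0.6 of the remaining income goes to q_1: q_1* = 4 + 0.6·(I − 4p_1 − 10p_2)/p_1.
Set q_1* = 17.2 in the demand function and solve for p_1: p_1 = 2.

p_1 = 2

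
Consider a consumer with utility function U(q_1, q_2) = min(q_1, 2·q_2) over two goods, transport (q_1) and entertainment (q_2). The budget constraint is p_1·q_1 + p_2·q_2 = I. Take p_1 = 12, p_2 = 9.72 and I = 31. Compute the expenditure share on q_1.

Leontief preferences: the optimum is at the kink where q_1/2 = q_2/1, i.e. q_2 = (1/2)·q_1.
Budget: p_1·q_1 + p_2·(1/2)·q_1 = I, so (2·p_1 + p_2)·q_1 = 2·I.
Demand: q_1*(p_1,p_2,I) = 2·I/(2·p_1 + p_2), q_2* = I/(2·p_1 + p_2).
Here 2·12 + 9.72 = 33.72, giving q_1* = 1.8387 and q_2* = 0.9193.
Expenditure on q_1: 12·1.8387 = 22.0641; share = 0.7117.

share on q_1 = 0.7117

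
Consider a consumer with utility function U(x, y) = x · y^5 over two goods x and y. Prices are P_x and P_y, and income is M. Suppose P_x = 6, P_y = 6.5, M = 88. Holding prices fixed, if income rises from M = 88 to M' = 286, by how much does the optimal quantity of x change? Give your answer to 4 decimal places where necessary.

Tangency: MRS = (1/5)·y/x = P_x/P_y.
So P_y·y = 5·P_x·x; combined with the budget, a share 1/6 of income goes to x.
Demand: x*(P_x,P_y,M) = 1/6·M/P_x and y* = 5/6·M/P_y.
At P_x=6, P_y=6.5, M=88: x* = 1/6·88/6 = 2.4444.
At M' = 286: x* = 7.9444. Change: 7.9444 − 2.4444 = 5.5.

Δx* = 5.5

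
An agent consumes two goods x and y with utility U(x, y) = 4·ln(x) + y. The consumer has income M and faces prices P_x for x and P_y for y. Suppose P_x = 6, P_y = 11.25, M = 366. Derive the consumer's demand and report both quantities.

x* = 7.5, y* = 28.5333

MU_x = 4/x, MU_y = 1. Tangency: 4/x = P_x/P_y.
So x*(P_x,P_y) = 4·P_y/P_x, independent of income; and y* = (M − 4·P_y)/P_y.
At the given prices: x* = 4·11.25/6 = 7.5, and y* = 28.5333.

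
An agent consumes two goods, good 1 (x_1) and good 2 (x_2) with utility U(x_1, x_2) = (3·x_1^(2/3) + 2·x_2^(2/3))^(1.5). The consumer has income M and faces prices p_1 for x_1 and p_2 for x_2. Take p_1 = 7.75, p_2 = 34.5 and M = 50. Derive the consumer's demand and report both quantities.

From the CES first-order condition, (3/2)·(x_2/x_1)^(1/3) = p_1/p_2.
Solve for the ratio: x_2/x_1 = [(2/3)·p_1/p_2]^(3).
With the ratio pinned down, the budget gives x_1* = M/(p_1 + p_2·(x_2/x_1)) and x_2* = (x_2/x_1)·x_1*.
Numerically x_2/x_1 = 0.003359, so x_1* = 50/(7.75 + 34.5·0.003359) = 6.3566 and x_2* = 0.003359·6.3566 = 0.0213.

x_1* = 6.3566, x_2* = 0.0213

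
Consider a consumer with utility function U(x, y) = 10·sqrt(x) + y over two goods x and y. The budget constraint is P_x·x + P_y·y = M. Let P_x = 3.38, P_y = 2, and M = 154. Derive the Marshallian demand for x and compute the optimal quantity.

x* = 8.7532

Plugging in: x* = (5·2/3.38)² = 8.7532.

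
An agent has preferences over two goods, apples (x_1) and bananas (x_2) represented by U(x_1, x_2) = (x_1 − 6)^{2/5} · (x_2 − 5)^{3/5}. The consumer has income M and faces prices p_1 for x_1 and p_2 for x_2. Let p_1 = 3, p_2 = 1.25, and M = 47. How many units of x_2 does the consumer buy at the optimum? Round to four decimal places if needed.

x_2* = 15.92

After buying the subsistence bundle (6, 5), a share 0.4 of the remaining income goes to x_1: x_1* = 6 + 0.4·(M − 6p_1 − 5p_2)/p_1.
Discretionary income = 47 − 6·3 − 5·1.25 = 22.75; x_2* = 5 + 0.6·22.75/1.25 = 15.92.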